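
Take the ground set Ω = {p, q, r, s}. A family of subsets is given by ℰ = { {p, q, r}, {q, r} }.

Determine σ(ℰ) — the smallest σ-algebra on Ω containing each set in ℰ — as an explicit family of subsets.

Initial family (4 sets): { {}, {q, r}, {p, q, r}, Ω }.
Pass 1: 2 new —
  {s}  = {p, q, r}ᶜ
  {p, s}  = {q, r}ᶜ
Pass 2 (1 new):
  {q, r, s}  = {q, r} ∪ {s}
Pass 3 (1 new):
  {p}  = {q, r, s}ᶜ
Pass 4: closed — nothing new.

σ(ℰ) = { {}, {p}, {s}, {p, s}, {q, r}, {p, q, r}, {q, r, s}, Ω }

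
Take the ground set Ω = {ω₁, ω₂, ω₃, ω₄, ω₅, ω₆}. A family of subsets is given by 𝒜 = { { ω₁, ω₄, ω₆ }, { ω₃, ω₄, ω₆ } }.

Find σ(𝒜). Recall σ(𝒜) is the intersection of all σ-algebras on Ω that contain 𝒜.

Initial family (4 sets): { {}, { ω₁, ω₄, ω₆ }, { ω₃, ω₄, ω₆ }, Ω }.
Pass 1: 3 new —
  { ω₁, ω₂, ω₅ }  = Ω∖{ ω₃, ω₄, ω₆ }
  { ω₂, ω₃, ω₅ }  = Ω∖{ ω₁, ω₄, ω₆ }
  { ω₁, ω₃, ω₄, ω₆ }  = { ω₃, ω₄, ω₆ } ∪ { ω₁, ω₄, ω₆ }
  |family| = 7
Pass 2: 4 new —
  { ω₂, ω₅ }  = Ω∖{ ω₁, ω₃, ω₄, ω₆ }
  { ω₁, ω₂, ω₃, ω₅ }  = { ω₁, ω₂, ω₅ } ∪ { ω₂, ω₃, ω₅ }
  { ω₁, ω₂, ω₄, ω₅, ω₆ }  = { ω₁, ω₂, ω₅ } ∪ { ω₁, ω₄, ω₆ }
  { ω₂, ω₃, ω₄, ω₅, ω₆ }  = { ω₂, ω₃, ω₅ } ∪ { ω₃, ω₄, ω₆ }
  |family| = 11
Pass 3 (3 new):
  { ω₁ }  = Ω∖{ ω₂, ω₃, ω₄, ω₅, ω₆ }
  { ω₃ }  = Ω∖{ ω₁, ω₂, ω₄, ω₅, ω₆ }
  { ω₄, ω₆ }  = Ω∖{ ω₁, ω₂, ω₃, ω₅ }
  |family| = 14
Pass 4 adds 2:
  { ω₁, ω₃ }  = { ω₃ } ∪ { ω₁ }
  { ω₂, ω₄, ω₅, ω₆ }  = { ω₂, ω₅ } ∪ { ω₄, ω₆ }
  |family| = 16
Pass 5: closed — nothing new.

Therefore σ(𝒜) = { {}, { ω₁ }, { ω₃ }, { ω₁, ω₃ }, { ω₂, ω₅ }, { ω₄, ω₆ }, { ω₁, ω₂, ω₅ }, { ω₁, ω₄, ω₆ }, { ω₂, ω₃, ω₅ }, { ω₃, ω₄, ω₆ }, { ω₁, ω₂, ω₃, ω₅ }, { ω₁, ω₃, ω₄, ω₆ }, { ω₂, ω₄, ω₅, ω₆ }, { ω₁, ω₂, ω₄, ω₅, ω₆ }, { ω₂, ω₃, ω₄, ω₅, ω₆ }, Ω } (|σ(𝒜)| = 16).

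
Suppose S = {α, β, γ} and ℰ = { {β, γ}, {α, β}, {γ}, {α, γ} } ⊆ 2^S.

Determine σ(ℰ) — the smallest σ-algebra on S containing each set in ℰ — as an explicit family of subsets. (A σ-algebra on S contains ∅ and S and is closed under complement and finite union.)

σ(ℰ) = { {}, {α}, {β}, {γ}, {α, β}, {α, γ}, {β, γ}, S }

Check:
Initial family (6 sets): { {}, {γ}, {α, β}, {α, γ}, {β, γ}, S }.
Round 1: +2 →
  {α}  = ᶜ of {β, γ}
  {β}  = ᶜ of {α, γ}
  |family| = 8
Round 2: no new sets; the family is a σ-algebra.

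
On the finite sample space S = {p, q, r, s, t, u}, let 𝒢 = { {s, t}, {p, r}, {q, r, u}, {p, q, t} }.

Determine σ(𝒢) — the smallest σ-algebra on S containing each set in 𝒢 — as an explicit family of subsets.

Start: 𝒢 ∪ {∅, S} = { {}, {p, r}, {s, t}, {p, q, t}, {q, r, u}, S }.
Round 1: +9 →
  {p, s, t}  = ᶜ of {q, r, u}
  {r, s, u}  = ᶜ of {p, q, t}
  {p, q, r, t}  = {p, q, t} ∪ {p, r}
  {p, q, r, u}  = ᶜ of {s, t}
  {p, q, s, t}  = {s, t} ∪ {p, q, t}
  {p, r, s, t}  = {s, t} ∪ {p, r}
  {q, s, t, u}  = ᶜ of {p, r}
  {p, q, r, t, u}  = {p, q, t} ∪ {q, r, u}
  {q, r, s, t, u}  = {s, t} ∪ {q, r, u}
  (now 15)
Round 2: +12 →
  {p}  = ᶜ of {q, r, s, t, u}
  {s}  = ᶜ of {p, q, r, t, u}
  {q, u}  = ᶜ of {p, r, s, t}
  {r, u}  = ᶜ of {p, q, s, t}
  {s, u}  = ᶜ of {p, q, r, t}
  {p, r, s, u}  = {p, r} ∪ {r, s, u}
  {q, r, s, u}  = {q, r, u} ∪ {r, s, u}
  {r, s, t, u}  = {s, t} ∪ {r, s, u}
  {p, q, r, s, t}  = {p, s, t} ∪ {p, q, r, t}
  {p, q, r, s, u}  = {p, q, r, u} ∪ {r, s, u}
  {p, q, s, t, u}  = {p, s, t} ∪ {q, s, t, u}
  {p, r, s, t, u}  = {p, s, t} ∪ {r, s, u}
  (now 27)
Round 3: +16 →
  {q}  = ᶜ of {p, r, s, t, u}
  {r}  = ᶜ of {p, q, s, t, u}
  {t}  = ᶜ of {p, q, r, s, u}
  {u}  = ᶜ of {p, q, r, s, t}
  {p, q}  = ᶜ of {r, s, t, u}
  {p, s}  = {s} ∪ {p}
  {p, t}  = ᶜ of {q, r, s, u}
  {q, t}  = ᶜ of {p, r, s, u}
  {p, q, u}  = {q, u} ∪ {p}
  {p, r, s}  = {p, r} ∪ {s}
  {p, r, u}  = {p, r} ∪ {r, u}
  {p, s, u}  = {s, u} ∪ {p}
  {q, s, u}  = {s, u} ∪ {q, u}
  {s, t, u}  = {s, t} ∪ {s, u}
  {p, q, t, u}  = {q, u} ∪ {p, q, t}
  {p, s, t, u}  = {s, u} ∪ {p, s, t}
  (now 43)
Round 4: +19 →
  {p, u}  = {p} ∪ {u}
  {q, r}  = ᶜ of {p, s, t, u}
  {q, s}  = {q} ∪ {s}
  {r, s}  = ᶜ of {p, q, t, u}
  {r, t}  = {r} ∪ {t}
  {t, u}  = {u} ∪ {t}
  {p, q, r}  = ᶜ of {s, t, u}
  {p, q, s}  = {q} ∪ {p, s}
  {p, r, t}  = ᶜ of {q, s, u}
  {p, t, u}  = {p, t} ∪ {u}
  {q, r, t}  = ᶜ of {p, s, u}
  {q, s, t}  = ᶜ of {p, r, u}
  {q, t, u}  = ᶜ of {p, r, s}
  {r, s, t}  = ᶜ of {p, q, u}
  {r, t, u}  = {r, u} ∪ {t}
  {p, q, r, s}  = {q} ∪ {p, r, s}
  {p, q, s, u}  = {q, s, u} ∪ {p, q}
  {p, r, t, u}  = {p, r, u} ∪ {p, t}
  {q, r, t, u}  = ᶜ of {p, s}
  (now 62)
Round 5. New:
  {q, r, s}  = ᶜ of {p, t, u}
  {q, r, s, t}  = ᶜ of {p, u}
  (now 64)
Round 6: already closed under ᶜ and ∪.

σ(𝒢) = { {}, {p}, {q}, {r}, {s}, {t}, {u}, {p, q}, {p, r}, {p, s}, {p, t}, {p, u}, {q, r}, {q, s}, {q, t}, {q, u}, {r, s}, {r, t}, {r, u}, {s, t}, {s, u}, {t, u}, {p, q, r}, {p, q, s}, {p, q, t}, {p, q, u}, {p, r, s}, {p, r, t}, {p, r, u}, {p, s, t}, {p, s, u}, {p, t, u}, {q, r, s}, {q, r, t}, {q, r, u}, {q, s, t}, {q, s, u}, {q, t, u}, {r, s, t}, {r, s, u}, {r, t, u}, {s, t, u}, {p, q, r, s}, {p, q, r, t}, {p, q, r, u}, {p, q, s, t}, {p, q, s, u}, {p, q, t, u}, {p, r, s, t}, {p, r, s, u}, {p, r, t, u}, {p, s, t, u}, {q, r, s, t}, {q, r, s, u}, {q, r, t, u}, {q, s, t, u}, {r, s, t, u}, {p, q, r, s, t}, {p, q, r, s, u}, {p, q, r, t, u}, {p, q, s, t, u}, {p, r, s, t, u}, {q, r, s, t, u}, S }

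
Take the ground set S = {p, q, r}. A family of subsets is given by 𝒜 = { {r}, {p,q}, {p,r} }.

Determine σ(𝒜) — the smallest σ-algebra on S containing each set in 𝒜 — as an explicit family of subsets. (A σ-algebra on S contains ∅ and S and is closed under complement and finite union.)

|σ(𝒜)| = 8.  σ(𝒜) = { ∅, {p}, {q}, {r}, {p,q}, {p,r}, {q,r}, S }

Working:
Begin from { ∅, {r}, {p,q}, {p,r}, S } (that is, 𝒜 plus ∅ and S).
Round 1 adds 1:
  {q}  = complement {p,r}
  |family| = 6
Round 2. New:
  {q,r}  = {r} ∪ {q}
  |family| = 7
Round 3 (1 new):
  {p}  = complement {q,r}
  |family| = 8
After Round 4 the family is unchanged; done.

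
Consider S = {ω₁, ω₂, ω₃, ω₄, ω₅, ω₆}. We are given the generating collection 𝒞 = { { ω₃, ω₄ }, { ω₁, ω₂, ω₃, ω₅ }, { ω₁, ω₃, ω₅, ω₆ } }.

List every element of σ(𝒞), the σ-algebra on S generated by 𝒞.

σ(𝒞) = { ∅, { ω₂ }, { ω₃ }, { ω₄ }, { ω₆ }, { ω₁, ω₅ }, { ω₂, ω₃ }, { ω₂, ω₄ }, { ω₂, ω₆ }, { ω₃, ω₄ }, { ω₃, ω₆ }, { ω₄, ω₆ }, { ω₁, ω₂, ω₅ }, { ω₁, ω₃, ω₅ }, { ω₁, ω₄, ω₅ }, { ω₁, ω₅, ω₆ }, { ω₂, ω₃, ω₄ }, { ω₂, ω₃, ω₆ }, { ω₂, ω₄, ω₆ }, { ω₃, ω₄, ω₆ }, { ω₁, ω₂, ω₃, ω₅ }, { ω₁, ω₂, ω₄, ω₅ }, { ω₁, ω₂, ω₅, ω₆ }, { ω₁, ω₃, ω₄, ω₅ }, { ω₁, ω₃, ω₅, ω₆ }, { ω₁, ω₄, ω₅, ω₆ }, { ω₂, ω₃, ω₄, ω₆ }, { ω₁, ω₂, ω₃, ω₄, ω₅ }, { ω₁, ω₂, ω₃, ω₅, ω₆ }, { ω₁, ω₂, ω₄, ω₅, ω₆ }, { ω₁, ω₃, ω₄, ω₅, ω₆ }, S }

Derivation:
Seed the family with 𝒞 together with ∅ and S: { ∅, { ω₃, ω₄ }, { ω₁, ω₂, ω₃, ω₅ }, { ω₁, ω₃, ω₅, ω₆ }, S }.
Step 1 adds 6:
  { ω₂, ω₄ }  = { ω₁, ω₃, ω₅, ω₆ }ᶜ
  { ω₄, ω₆ }  = { ω₁, ω₂, ω₃, ω₅ }ᶜ
  { ω₁, ω₂, ω₅, ω₆ }  = { ω₃, ω₄ }ᶜ
  { ω₁, ω₂, ω₃, ω₄, ω₅ }  = { ω₃, ω₄ } ∪ { ω₁, ω₂, ω₃, ω₅ }
  { ω₁, ω₂, ω₃, ω₅, ω₆ }  = { ω₁, ω₃, ω₅, ω₆ } ∪ { ω₁, ω₂, ω₃, ω₅ }
  { ω₁, ω₃, ω₄, ω₅, ω₆ }  = { ω₁, ω₃, ω₅, ω₆ } ∪ { ω₃, ω₄ }
  — 11 sets.
Step 2: 7 new —
  { ω₂ }  = { ω₁, ω₃, ω₄, ω₅, ω₆ }ᶜ
  { ω₄ }  = { ω₁, ω₂, ω₃, ω₅, ω₆ }ᶜ
  { ω₆ }  = { ω₁, ω₂, ω₃, ω₄, ω₅ }ᶜ
  { ω₂, ω₃, ω₄ }  = { ω₃, ω₄ } ∪ { ω₂, ω₄ }
  { ω₂, ω₄, ω₆ }  = { ω₄, ω₆ } ∪ { ω₂, ω₄ }
  { ω₃, ω₄, ω₆ }  = { ω₃, ω₄ } ∪ { ω₄, ω₆ }
  { ω₁, ω₂, ω₄, ω₅, ω₆ }  = { ω₄, ω₆ } ∪ { ω₁, ω₂, ω₅, ω₆ }
  — 18 sets.
Step 3 adds 6:
  { ω₃ }  = { ω₁, ω₂, ω₄, ω₅, ω₆ }ᶜ
  { ω₂, ω₆ }  = { ω₆ } ∪ { ω₂ }
  { ω₁, ω₂, ω₅ }  = { ω₃, ω₄, ω₆ }ᶜ
  { ω₁, ω₃, ω₅ }  = { ω₂, ω₄, ω₆ }ᶜ
  { ω₁, ω₅, ω₆ }  = { ω₂, ω₃, ω₄ }ᶜ
  { ω₂, ω₃, ω₄, ω₆ }  = { ω₂, ω₄, ω₆ } ∪ { ω₃, ω₄ }
  — 24 sets.
Step 4 (7 new):
  { ω₁, ω₅ }  = { ω₂, ω₃, ω₄, ω₆ }ᶜ
  { ω₂, ω₃ }  = { ω₂ } ∪ { ω₃ }
  { ω₃, ω₆ }  = { ω₆ } ∪ { ω₃ }
  { ω₂, ω₃, ω₆ }  = { ω₂, ω₆ } ∪ { ω₃ }
  { ω₁, ω₂, ω₄, ω₅ }  = { ω₁, ω₂, ω₅ } ∪ { ω₄ }
  { ω₁, ω₃, ω₄, ω₅ }  = { ω₂, ω₆ }ᶜ
  { ω₁, ω₄, ω₅, ω₆ }  = { ω₁, ω₅, ω₆ } ∪ { ω₄ }
  — 31 sets.
Step 5: +1 →
  { ω₁, ω₄, ω₅ }  = { ω₂, ω₃, ω₆ }ᶜ
  — 32 sets.
Step 6: already closed under ᶜ and ∪.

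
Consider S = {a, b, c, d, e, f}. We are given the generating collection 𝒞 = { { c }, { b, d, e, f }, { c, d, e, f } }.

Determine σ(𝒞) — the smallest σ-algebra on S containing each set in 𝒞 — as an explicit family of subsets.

Seed the family with 𝒞 together with ∅ and S: { {  }, { c }, { b, d, e, f }, { c, d, e, f }, S }.
Iteration 1 adds 4:
  { a, b }  = { c, d, e, f }ᶜ
  { a, c }  = { b, d, e, f }ᶜ
  { a, b, d, e, f }  = { c }ᶜ
  { b, c, d, e, f }  = { c } ∪ { b, d, e, f }
  (now 9)
Iteration 2: 3 new —
  { a }  = { b, c, d, e, f }ᶜ
  { a, b, c }  = { a, b } ∪ { c }
  { a, c, d, e, f }  = { c, d, e, f } ∪ { a, c }
  (now 12)
Iteration 3: +2 →
  { b }  = { a, c, d, e, f }ᶜ
  { d, e, f }  = { a, b, c }ᶜ
  (now 14)
Iteration 4: +2 →
  { b, c }  = { c } ∪ { b }
  { a, d, e, f }  = { d, e, f } ∪ { a }
  (now 16)
Iteration 5: already closed under ᶜ and ∪.

Hence σ(𝒞) has 16 members: { {  }, { a }, { b }, { c }, { a, b }, { a, c }, { b, c }, { a, b, c }, { d, e, f }, { a, d, e, f }, { b, d, e, f }, { c, d, e, f }, { a, b, d, e, f }, { a, c, d, e, f }, { b, c, d, e, f }, S }.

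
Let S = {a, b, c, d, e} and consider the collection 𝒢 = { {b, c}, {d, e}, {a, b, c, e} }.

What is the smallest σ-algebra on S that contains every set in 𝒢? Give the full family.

|σ(𝒢)| = 16.  σ(𝒢) = { ∅, {a}, {d}, {e}, {a, d}, {a, e}, {b, c}, {d, e}, {a, b, c}, {a, d, e}, {b, c, d}, {b, c, e}, {a, b, c, d}, {a, b, c, e}, {b, c, d, e}, S }

Check:
Initial family (5 sets): { ∅, {b, c}, {d, e}, {a, b, c, e}, S }.
Pass 1. New:
  {d}  = S∖{a, b, c, e}
  {a, b, c}  = S∖{d, e}
  {a, d, e}  = S∖{b, c}
  {b, c, d, e}  = {d, e} ∪ {b, c}
  [9 total]
Pass 2: 3 new —
  {a}  = S∖{b, c, d, e}
  {b, c, d}  = {b, c} ∪ {d}
  {a, b, c, d}  = {a, b, c} ∪ {d}
  [12 total]
Pass 3 adds 3:
  {e}  = S∖{a, b, c, d}
  {a, d}  = {d} ∪ {a}
  {a, e}  = S∖{b, c, d}
  [15 total]
Pass 4: 1 new —
  {b, c, e}  = S∖{a, d}
  [16 total]
Pass 5 adds nothing — fixpoint reached.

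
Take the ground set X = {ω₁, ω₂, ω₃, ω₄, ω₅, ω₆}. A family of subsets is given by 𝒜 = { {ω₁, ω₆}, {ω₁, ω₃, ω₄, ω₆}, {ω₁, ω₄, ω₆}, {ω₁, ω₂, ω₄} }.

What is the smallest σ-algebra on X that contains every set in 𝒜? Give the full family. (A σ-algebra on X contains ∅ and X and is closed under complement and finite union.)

Begin from { {}, {ω₁, ω₆}, {ω₁, ω₂, ω₄}, {ω₁, ω₄, ω₆}, {ω₁, ω₃, ω₄, ω₆}, X } (that is, 𝒜 plus ∅ and X).
Round 1. New:
  {ω₂, ω₅}  = complement {ω₁, ω₃, ω₄, ω₆}
  {ω₂, ω₃, ω₅}  = complement {ω₁, ω₄, ω₆}
  {ω₃, ω₅, ω₆}  = complement {ω₁, ω₂, ω₄}
  {ω₁, ω₂, ω₄, ω₆}  = {ω₁, ω₆} ∪ {ω₁, ω₂, ω₄}
  {ω₂, ω₃, ω₄, ω₅}  = complement {ω₁, ω₆}
  {ω₁, ω₂, ω₃, ω₄, ω₆}  = {ω₁, ω₃, ω₄, ω₆} ∪ {ω₁, ω₂, ω₄}
  (now 12)
Round 2 (11 new):
  {ω₅}  = complement {ω₁, ω₂, ω₃, ω₄, ω₆}
  {ω₃, ω₅}  = complement {ω₁, ω₂, ω₄, ω₆}
  {ω₁, ω₂, ω₄, ω₅}  = {ω₂, ω₅} ∪ {ω₁, ω₂, ω₄}
  {ω₁, ω₂, ω₅, ω₆}  = {ω₂, ω₅} ∪ {ω₁, ω₆}
  {ω₁, ω₃, ω₅, ω₆}  = {ω₁, ω₆} ∪ {ω₃, ω₅, ω₆}
  {ω₂, ω₃, ω₅, ω₆}  = {ω₂, ω₅} ∪ {ω₃, ω₅, ω₆}
  {ω₁, ω₂, ω₃, ω₄, ω₅}  = {ω₂, ω₃, ω₄, ω₅} ∪ {ω₁, ω₂, ω₄}
  {ω₁, ω₂, ω₃, ω₅, ω₆}  = {ω₁, ω₆} ∪ {ω₂, ω₃, ω₅}
  {ω₁, ω₂, ω₄, ω₅, ω₆}  = {ω₂, ω₅} ∪ {ω₁, ω₂, ω₄, ω₆}
  {ω₁, ω₃, ω₄, ω₅, ω₆}  = {ω₁, ω₄, ω₆} ∪ {ω₃, ω₅, ω₆}
  {ω₂, ω₃, ω₄, ω₅, ω₆}  = {ω₂, ω₃, ω₄, ω₅} ∪ {ω₃, ω₅, ω₆}
  (now 23)
Round 3: +11 →
  {ω₁}  = complement {ω₂, ω₃, ω₄, ω₅, ω₆}
  {ω₂}  = complement {ω₁, ω₃, ω₄, ω₅, ω₆}
  {ω₃}  = complement {ω₁, ω₂, ω₄, ω₅, ω₆}
  {ω₄}  = complement {ω₁, ω₂, ω₃, ω₅, ω₆}
  {ω₆}  = complement {ω₁, ω₂, ω₃, ω₄, ω₅}
  {ω₁, ω₄}  = complement {ω₂, ω₃, ω₅, ω₆}
  {ω₂, ω₄}  = complement {ω₁, ω₃, ω₅, ω₆}
  {ω₃, ω₄}  = complement {ω₁, ω₂, ω₅, ω₆}
  {ω₃, ω₆}  = complement {ω₁, ω₂, ω₄, ω₅}
  {ω₁, ω₅, ω₆}  = {ω₁, ω₆} ∪ {ω₅}
  {ω₁, ω₄, ω₅, ω₆}  = {ω₁, ω₄, ω₆} ∪ {ω₅}
  (now 34)
Round 4: 26 new —
  {ω₁, ω₂}  = {ω₁} ∪ {ω₂}
  {ω₁, ω₃}  = {ω₁} ∪ {ω₃}
  {ω₁, ω₅}  = {ω₁} ∪ {ω₅}
  {ω₂, ω₃}  = complement {ω₁, ω₄, ω₅, ω₆}
  {ω₂, ω₆}  = {ω₂} ∪ {ω₆}
  {ω₄, ω₅}  = {ω₅} ∪ {ω₄}
  {ω₄, ω₆}  = {ω₆} ∪ {ω₄}
  {ω₅, ω₆}  = {ω₆} ∪ {ω₅}
  {ω₁, ω₂, ω₅}  = {ω₂, ω₅} ∪ {ω₁}
  {ω₁, ω₂, ω₆}  = {ω₁, ω₆} ∪ {ω₂}
  {ω₁, ω₃, ω₄}  = {ω₃, ω₄} ∪ {ω₁}
  {ω₁, ω₃, ω₅}  = {ω₁} ∪ {ω₃, ω₅}
  {ω₁, ω₃, ω₆}  = {ω₁} ∪ {ω₃, ω₆}
  {ω₁, ω₄, ω₅}  = {ω₅} ∪ {ω₁, ω₄}
  {ω₂, ω₃, ω₄}  = complement {ω₁, ω₅, ω₆}
  {ω₂, ω₃, ω₆}  = {ω₂} ∪ {ω₃, ω₆}
  {ω₂, ω₄, ω₅}  = {ω₂, ω₅} ∪ {ω₄}
  {ω₂, ω₄, ω₆}  = {ω₆} ∪ {ω₂, ω₄}
  {ω₂, ω₅, ω₆}  = {ω₂, ω₅} ∪ {ω₆}
  {ω₃, ω₄, ω₅}  = {ω₃, ω₄} ∪ {ω₅}
  {ω₃, ω₄, ω₆}  = {ω₃, ω₄} ∪ {ω₆}
  {ω₁, ω₂, ω₃, ω₄}  = {ω₃, ω₄} ∪ {ω₁, ω₂, ω₄}
  {ω₁, ω₂, ω₃, ω₅}  = {ω₁} ∪ {ω₂, ω₃, ω₅}
  {ω₁, ω₃, ω₄, ω₅}  = {ω₁, ω₄} ∪ {ω₃, ω₅}
  {ω₂, ω₃, ω₄, ω₆}  = {ω₃, ω₆} ∪ {ω₂, ω₄}
  {ω₃, ω₄, ω₅, ω₆}  = {ω₃, ω₄} ∪ {ω₃, ω₅, ω₆}
  (now 60)
Round 5. New:
  {ω₁, ω₂, ω₃}  = {ω₂} ∪ {ω₁, ω₃}
  {ω₄, ω₅, ω₆}  = {ω₅, ω₆} ∪ {ω₄, ω₅}
  {ω₁, ω₂, ω₃, ω₆}  = complement {ω₄, ω₅}
  {ω₂, ω₄, ω₅, ω₆}  = complement {ω₁, ω₃}
  (now 64)
Round 6: closed — nothing new.

σ(𝒜) = { {}, {ω₁}, {ω₂}, {ω₃}, {ω₄}, {ω₅}, {ω₆}, {ω₁, ω₂}, {ω₁, ω₃}, {ω₁, ω₄}, {ω₁, ω₅}, {ω₁, ω₆}, {ω₂, ω₃}, {ω₂, ω₄}, {ω₂, ω₅}, {ω₂, ω₆}, {ω₃, ω₄}, {ω₃, ω₅}, {ω₃, ω₆}, {ω₄, ω₅}, {ω₄, ω₆}, {ω₅, ω₆}, {ω₁, ω₂, ω₃}, {ω₁, ω₂, ω₄}, {ω₁, ω₂, ω₅}, {ω₁, ω₂, ω₆}, {ω₁, ω₃, ω₄}, {ω₁, ω₃, ω₅}, {ω₁, ω₃, ω₆}, {ω₁, ω₄, ω₅}, {ω₁, ω₄, ω₆}, {ω₁, ω₅, ω₆}, {ω₂, ω₃, ω₄}, {ω₂, ω₃, ω₅}, {ω₂, ω₃, ω₆}, {ω₂, ω₄, ω₅}, {ω₂, ω₄, ω₆}, {ω₂, ω₅, ω₆}, {ω₃, ω₄, ω₅}, {ω₃, ω₄, ω₆}, {ω₃, ω₅, ω₆}, {ω₄, ω₅, ω₆}, {ω₁, ω₂, ω₃, ω₄}, {ω₁, ω₂, ω₃, ω₅}, {ω₁, ω₂, ω₃, ω₆}, {ω₁, ω₂, ω₄, ω₅}, {ω₁, ω₂, ω₄, ω₆}, {ω₁, ω₂, ω₅, ω₆}, {ω₁, ω₃, ω₄, ω₅}, {ω₁, ω₃, ω₄, ω₆}, {ω₁, ω₃, ω₅, ω₆}, {ω₁, ω₄, ω₅, ω₆}, {ω₂, ω₃, ω₄, ω₅}, {ω₂, ω₃, ω₄, ω₆}, {ω₂, ω₃, ω₅, ω₆}, {ω₂, ω₄, ω₅, ω₆}, {ω₃, ω₄, ω₅, ω₆}, {ω₁, ω₂, ω₃, ω₄, ω₅}, {ω₁, ω₂, ω₃, ω₄, ω₆}, {ω₁, ω₂, ω₃, ω₅, ω₆}, {ω₁, ω₂, ω₄, ω₅, ω₆}, {ω₁, ω₃, ω₄, ω₅, ω₆}, {ω₂, ω₃, ω₄, ω₅, ω₆}, X }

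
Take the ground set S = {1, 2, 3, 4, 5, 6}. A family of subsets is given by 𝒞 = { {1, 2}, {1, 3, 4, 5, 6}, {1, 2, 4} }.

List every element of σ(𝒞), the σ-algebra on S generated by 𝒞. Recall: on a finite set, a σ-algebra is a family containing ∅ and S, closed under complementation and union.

Take S₀ = 𝒞 ∪ {∅, S} = { {}, {1, 2}, {1, 2, 4}, {1, 3, 4, 5, 6}, S }.
Iteration 1. New:
  {2}  = {1, 3, 4, 5, 6}ᶜ
  {3, 5, 6}  = {1, 2, 4}ᶜ
  {3, 4, 5, 6}  = {1, 2}ᶜ
  — 8 sets.
Iteration 2: 3 new —
  {2, 3, 5, 6}  = {2} ∪ {3, 5, 6}
  {1, 2, 3, 5, 6}  = {1, 2} ∪ {3, 5, 6}
  {2, 3, 4, 5, 6}  = {2} ∪ {3, 4, 5, 6}
  — 11 sets.
Iteration 3 (3 new):
  {1}  = {2, 3, 4, 5, 6}ᶜ
  {4}  = {1, 2, 3, 5, 6}ᶜ
  {1, 4}  = {2, 3, 5, 6}ᶜ
  — 14 sets.
Iteration 4 (2 new):
  {2, 4}  = {4} ∪ {2}
  {1, 3, 5, 6}  = {1} ∪ {3, 5, 6}
  — 16 sets.
Iteration 5: stable.

Hence σ(𝒞) has 16 members: { {}, {1}, {2}, {4}, {1, 2}, {1, 4}, {2, 4}, {1, 2, 4}, {3, 5, 6}, {1, 3, 5, 6}, {2, 3, 5, 6}, {3, 4, 5, 6}, {1, 2, 3, 5, 6}, {1, 3, 4, 5, 6}, {2, 3, 4, 5, 6}, S }.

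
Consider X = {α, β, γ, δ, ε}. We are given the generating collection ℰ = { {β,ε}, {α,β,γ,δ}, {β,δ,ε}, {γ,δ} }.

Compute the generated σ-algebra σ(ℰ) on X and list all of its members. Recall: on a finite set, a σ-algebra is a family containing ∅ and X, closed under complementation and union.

Initial family (6 sets): { {}, {β,ε}, {γ,δ}, {β,δ,ε}, {α,β,γ,δ}, X }.
Step 1. New:
  {ε}  = {α,β,γ,δ}ᶜ
  {α,γ}  = {β,δ,ε}ᶜ
  {α,β,ε}  = {γ,δ}ᶜ
  {α,γ,δ}  = {β,ε}ᶜ
  {β,γ,δ,ε}  = {β,ε} ∪ {γ,δ}
  (now 11)
Step 2 (6 new):
  {α}  = {β,γ,δ,ε}ᶜ
  {α,γ,ε}  = {ε} ∪ {α,γ}
  {γ,δ,ε}  = {γ,δ} ∪ {ε}
  {α,β,γ,ε}  = {β,ε} ∪ {α,γ}
  {α,β,δ,ε}  = {α,β,ε} ∪ {β,δ,ε}
  {α,γ,δ,ε}  = {ε} ∪ {α,γ,δ}
  (now 17)
Step 3. New:
  {β}  = {α,γ,δ,ε}ᶜ
  {γ}  = {α,β,δ,ε}ᶜ
  {δ}  = {α,β,γ,ε}ᶜ
  {α,β}  = {γ,δ,ε}ᶜ
  {α,ε}  = {ε} ∪ {α}
  {β,δ}  = {α,γ,ε}ᶜ
  (now 23)
Step 4. New:
  {α,δ}  = {δ} ∪ {α}
  {β,γ}  = {β} ∪ {γ}
  {γ,ε}  = {ε} ∪ {γ}
  {δ,ε}  = {ε} ∪ {δ}
  {α,β,γ}  = {α,β} ∪ {γ}
  {α,β,δ}  = {α,β} ∪ {δ}
  {α,δ,ε}  = {α,ε} ∪ {δ}
  {β,γ,δ}  = {α,ε}ᶜ
  {β,γ,ε}  = {β,ε} ∪ {γ}
  (now 32)
After Step 5 the family is unchanged; done.

|σ(ℰ)| = 32.  σ(ℰ) = { {}, {α}, {β}, {γ}, {δ}, {ε}, {α,β}, {α,γ}, {α,δ}, {α,ε}, {β,γ}, {β,δ}, {β,ε}, {γ,δ}, {γ,ε}, {δ,ε}, {α,β,γ}, {α,β,δ}, {α,β,ε}, {α,γ,δ}, {α,γ,ε}, {α,δ,ε}, {β,γ,δ}, {β,γ,ε}, {β,δ,ε}, {γ,δ,ε}, {α,β,γ,δ}, {α,β,γ,ε}, {α,β,δ,ε}, {α,γ,δ,ε}, {β,γ,δ,ε}, X }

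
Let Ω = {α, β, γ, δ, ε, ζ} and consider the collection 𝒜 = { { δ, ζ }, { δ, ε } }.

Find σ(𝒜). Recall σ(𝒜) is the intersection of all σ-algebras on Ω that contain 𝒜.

Answer: σ(𝒜) = { {  }, { δ }, { ε }, { ζ }, { δ, ε }, { δ, ζ }, { ε, ζ }, { α, β, γ }, { δ, ε, ζ }, { α, β, γ, δ }, { α, β, γ, ε }, { α, β, γ, ζ }, { α, β, γ, δ, ε }, { α, β, γ, δ, ζ }, { α, β, γ, ε, ζ }, Ω }

Check:
Take S₀ = 𝒜 ∪ {∅, Ω} = { {  }, { δ, ε }, { δ, ζ }, Ω }.
Step 1: 3 new —
  { δ, ε, ζ }  = { δ, ε } ∪ { δ, ζ }
  { α, β, γ, ε }  = complement { δ, ζ }
  { α, β, γ, ζ }  = complement { δ, ε }
  |family| = 7
Step 2: +4 →
  { α, β, γ }  = complement { δ, ε, ζ }
  { α, β, γ, δ, ε }  = { δ, ε } ∪ { α, β, γ, ε }
  { α, β, γ, δ, ζ }  = { δ, ζ } ∪ { α, β, γ, ζ }
  { α, β, γ, ε, ζ }  = { α, β, γ, ε } ∪ { α, β, γ, ζ }
  |family| = 11
Step 3. New:
  { δ }  = complement { α, β, γ, ε, ζ }
  { ε }  = complement { α, β, γ, δ, ζ }
  { ζ }  = complement { α, β, γ, δ, ε }
  |family| = 14
Step 4 adds 2:
  { ε, ζ }  = { ε } ∪ { ζ }
  { α, β, γ, δ }  = { α, β, γ } ∪ { δ }
  |family| = 16
Step 5 adds nothing — fixpoint reached.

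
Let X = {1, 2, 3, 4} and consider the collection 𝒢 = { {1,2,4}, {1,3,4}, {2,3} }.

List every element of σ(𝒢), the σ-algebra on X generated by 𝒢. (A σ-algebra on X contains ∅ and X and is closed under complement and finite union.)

Take S₀ = 𝒢 ∪ {∅, X} = { ∅, {2,3}, {1,2,4}, {1,3,4}, X }.
Pass 1: 3 new —
  {2}  = {1,3,4}ᶜ
  {3}  = {1,2,4}ᶜ
  {1,4}  = {2,3}ᶜ
  |family| = 8
Pass 2: no new sets; the family is a σ-algebra.

|σ(𝒢)| = 8.  σ(𝒢) = { ∅, {2}, {3}, {1,4}, {2,3}, {1,2,4}, {1,3,4}, X }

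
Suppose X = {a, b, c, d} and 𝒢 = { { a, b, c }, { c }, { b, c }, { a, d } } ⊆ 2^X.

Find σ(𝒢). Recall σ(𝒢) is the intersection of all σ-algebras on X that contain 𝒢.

Initial family (6 sets): { {}, { c }, { a, d }, { b, c }, { a, b, c }, X }.
Iteration 1: 3 new —
  { d }  = X∖{ a, b, c }
  { a, b, d }  = X∖{ c }
  { a, c, d }  = { c } ∪ { a, d }
  — 9 sets.
Iteration 2: 3 new —
  { b }  = X∖{ a, c, d }
  { c, d }  = { c } ∪ { d }
  { b, c, d }  = { b, c } ∪ { d }
  — 12 sets.
Iteration 3 adds 3:
  { a }  = X∖{ b, c, d }
  { a, b }  = X∖{ c, d }
  { b, d }  = { d } ∪ { b }
  — 15 sets.
Iteration 4. New:
  { a, c }  = X∖{ b, d }
  — 16 sets.
Iteration 5 adds nothing — fixpoint reached.

σ(𝒢) = { {}, { a }, { b }, { c }, { d }, { a, b }, { a, c }, { a, d }, { b, c }, { b, d }, { c, d }, { a, b, c }, { a, b, d }, { a, c, d }, { b, c, d }, X }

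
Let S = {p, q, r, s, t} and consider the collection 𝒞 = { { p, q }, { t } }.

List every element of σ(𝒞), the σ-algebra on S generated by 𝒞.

σ(𝒞) = { ∅, { t }, { p, q }, { r, s }, { p, q, t }, { r, s, t }, { p, q, r, s }, S }

Trace:
Seed the family with 𝒞 together with ∅ and S: { ∅, { t }, { p, q }, S }.
Iteration 1 adds 3:
  { p, q, t }  = { p, q } ∪ { t }
  { r, s, t }  = ᶜ of { p, q }
  { p, q, r, s }  = ᶜ of { t }
  [7 total]
Iteration 2: +1 →
  { r, s }  = ᶜ of { p, q, t }
  [8 total]
Iteration 3: no new sets; the family is a σ-algebra.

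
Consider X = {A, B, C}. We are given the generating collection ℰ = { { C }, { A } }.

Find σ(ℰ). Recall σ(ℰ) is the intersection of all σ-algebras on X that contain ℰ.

|σ(ℰ)| = 8.  σ(ℰ) = { {}, { A }, { B }, { C }, { A, B }, { A, C }, { B, C }, X }

Trace:
Start: ℰ ∪ {∅, X} = { {}, { A }, { C }, X }.
Iteration 1 (3 new):
  { A, B }  = complement { C }
  { A, C }  = { C } ∪ { A }
  { B, C }  = complement { A }
  (now 7)
Iteration 2. New:
  { B }  = complement { A, C }
  (now 8)
Iteration 3: no new sets; the family is a σ-algebra.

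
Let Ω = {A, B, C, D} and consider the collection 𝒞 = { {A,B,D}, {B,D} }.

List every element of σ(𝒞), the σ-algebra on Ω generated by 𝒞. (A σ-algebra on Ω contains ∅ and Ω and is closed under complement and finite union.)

|σ(𝒞)| = 8.  σ(𝒞) = { {}, {A}, {C}, {A,C}, {B,D}, {A,B,D}, {B,C,D}, Ω }

Trace:
Begin from { {}, {B,D}, {A,B,D}, Ω } (that is, 𝒞 plus ∅ and Ω).
Step 1. New:
  {C}  = ᶜ of {A,B,D}
  {A,C}  = ᶜ of {B,D}
  [6 total]
Step 2. New:
  {B,C,D}  = {C} ∪ {B,D}
  [7 total]
Step 3 adds 1:
  {A}  = ᶜ of {B,C,D}
  [8 total]
Step 4: no new sets; the family is a σ-algebra.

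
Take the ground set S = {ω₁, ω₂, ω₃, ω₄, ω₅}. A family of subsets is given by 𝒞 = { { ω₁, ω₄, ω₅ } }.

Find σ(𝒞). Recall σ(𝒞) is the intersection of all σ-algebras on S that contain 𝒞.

σ(𝒞) = { {  }, { ω₂, ω₃ }, { ω₁, ω₄, ω₅ }, S }

Check:
Start: 𝒞 ∪ {∅, S} = { {  }, { ω₁, ω₄, ω₅ }, S }.
Round 1: 1 new —
  { ω₂, ω₃ }  = complement { ω₁, ω₄, ω₅ }
  — 4 sets.
Round 2 adds nothing — fixpoint reached.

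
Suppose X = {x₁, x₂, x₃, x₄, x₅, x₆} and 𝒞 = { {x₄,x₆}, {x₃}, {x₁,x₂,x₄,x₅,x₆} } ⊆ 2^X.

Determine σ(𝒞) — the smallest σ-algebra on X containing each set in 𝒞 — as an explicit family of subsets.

Initial family (5 sets): { {}, {x₃}, {x₄,x₆}, {x₁,x₂,x₄,x₅,x₆}, X }.
Round 1 (2 new):
  {x₃,x₄,x₆}  = {x₃} ∪ {x₄,x₆}
  {x₁,x₂,x₃,x₅}  = ᶜ of {x₄,x₆}
  — 7 sets.
Round 2 adds 1:
  {x₁,x₂,x₅}  = ᶜ of {x₃,x₄,x₆}
  — 8 sets.
After Round 3 the family is unchanged; done.

Hence σ(𝒞) has 8 members: { {}, {x₃}, {x₄,x₆}, {x₁,x₂,x₅}, {x₃,x₄,x₆}, {x₁,x₂,x₃,x₅}, {x₁,x₂,x₄,x₅,x₆}, X }.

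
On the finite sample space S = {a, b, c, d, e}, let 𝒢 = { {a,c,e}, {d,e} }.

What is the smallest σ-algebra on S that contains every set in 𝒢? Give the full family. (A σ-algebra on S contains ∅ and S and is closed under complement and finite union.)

σ(𝒢) (16 sets): { {}, {b}, {d}, {e}, {a,c}, {b,d}, {b,e}, {d,e}, {a,b,c}, {a,c,d}, {a,c,e}, {b,d,e}, {a,b,c,d}, {a,b,c,e}, {a,c,d,e}, S }

Trace:
Start: 𝒢 ∪ {∅, S} = { {}, {d,e}, {a,c,e}, S }.
Pass 1 adds 3:
  {b,d}  = ᶜ of {a,c,e}
  {a,b,c}  = ᶜ of {d,e}
  {a,c,d,e}  = {a,c,e} ∪ {d,e}
  |family| = 7
Pass 2: +4 →
  {b}  = ᶜ of {a,c,d,e}
  {b,d,e}  = {d,e} ∪ {b,d}
  {a,b,c,d}  = {a,b,c} ∪ {b,d}
  {a,b,c,e}  = {a,b,c} ∪ {a,c,e}
  |family| = 11
Pass 3 (3 new):
  {d}  = ᶜ of {a,b,c,e}
  {e}  = ᶜ of {a,b,c,d}
  {a,c}  = ᶜ of {b,d,e}
  |family| = 14
Pass 4: +2 →
  {b,e}  = {b} ∪ {e}
  {a,c,d}  = {a,c} ∪ {d}
  |family| = 16
Pass 5: closed — nothing new.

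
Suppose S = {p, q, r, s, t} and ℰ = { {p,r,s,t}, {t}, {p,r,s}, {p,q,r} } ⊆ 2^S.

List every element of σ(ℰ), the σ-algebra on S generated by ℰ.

σ(ℰ) (16 sets): { {}, {q}, {s}, {t}, {p,r}, {q,s}, {q,t}, {s,t}, {p,q,r}, {p,r,s}, {p,r,t}, {q,s,t}, {p,q,r,s}, {p,q,r,t}, {p,r,s,t}, S }

Trace:
Initial family (6 sets): { {}, {t}, {p,q,r}, {p,r,s}, {p,r,s,t}, S }.
Pass 1: 5 new —
  {q}  = {p,r,s,t}ᶜ
  {q,t}  = {p,r,s}ᶜ
  {s,t}  = {p,q,r}ᶜ
  {p,q,r,s}  = {t}ᶜ
  {p,q,r,t}  = {p,q,r} ∪ {t}
Pass 2: 2 new —
  {s}  = {p,q,r,t}ᶜ
  {q,s,t}  = {q,t} ∪ {s,t}
Pass 3 (2 new):
  {p,r}  = {q,s,t}ᶜ
  {q,s}  = {s} ∪ {q}
Pass 4. New:
  {p,r,t}  = {q,s}ᶜ
Pass 5: already closed under ᶜ and ∪.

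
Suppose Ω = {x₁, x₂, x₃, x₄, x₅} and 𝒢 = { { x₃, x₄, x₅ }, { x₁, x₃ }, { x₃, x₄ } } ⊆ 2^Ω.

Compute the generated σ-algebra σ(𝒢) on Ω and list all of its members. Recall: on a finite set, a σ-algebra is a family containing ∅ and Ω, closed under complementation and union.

Seed the family with 𝒢 together with ∅ and Ω: { {  }, { x₁, x₃ }, { x₃, x₄ }, { x₃, x₄, x₅ }, Ω }.
Iteration 1 (5 new):
  { x₁, x₂ }  = Ω∖{ x₃, x₄, x₅ }
  { x₁, x₂, x₅ }  = Ω∖{ x₃, x₄ }
  { x₁, x₃, x₄ }  = { x₃, x₄ } ∪ { x₁, x₃ }
  { x₂, x₄, x₅ }  = Ω∖{ x₁, x₃ }
  { x₁, x₃, x₄, x₅ }  = { x₃, x₄, x₅ } ∪ { x₁, x₃ }
  — 10 sets.
Iteration 2 adds 7:
  { x₂ }  = Ω∖{ x₁, x₃, x₄, x₅ }
  { x₂, x₅ }  = Ω∖{ x₁, x₃, x₄ }
  { x₁, x₂, x₃ }  = { x₁, x₂ } ∪ { x₁, x₃ }
  { x₁, x₂, x₃, x₄ }  = { x₃, x₄ } ∪ { x₁, x₂ }
  { x₁, x₂, x₃, x₅ }  = { x₁, x₂, x₅ } ∪ { x₁, x₃ }
  { x₁, x₂, x₄, x₅ }  = { x₁, x₂ } ∪ { x₂, x₄, x₅ }
  { x₂, x₃, x₄, x₅ }  = { x₃, x₄, x₅ } ∪ { x₂, x₄, x₅ }
  — 17 sets.
Iteration 3 adds 6:
  { x₁ }  = Ω∖{ x₂, x₃, x₄, x₅ }
  { x₃ }  = Ω∖{ x₁, x₂, x₄, x₅ }
  { x₄ }  = Ω∖{ x₁, x₂, x₃, x₅ }
  { x₅ }  = Ω∖{ x₁, x₂, x₃, x₄ }
  { x₄, x₅ }  = Ω∖{ x₁, x₂, x₃ }
  { x₂, x₃, x₄ }  = { x₃, x₄ } ∪ { x₂ }
  — 23 sets.
Iteration 4. New:
  { x₁, x₄ }  = { x₄ } ∪ { x₁ }
  { x₁, x₅ }  = Ω∖{ x₂, x₃, x₄ }
  { x₂, x₃ }  = { x₂ } ∪ { x₃ }
  { x₂, x₄ }  = { x₂ } ∪ { x₄ }
  { x₃, x₅ }  = { x₅ } ∪ { x₃ }
  { x₁, x₂, x₄ }  = { x₁, x₂ } ∪ { x₄ }
  { x₁, x₃, x₅ }  = { x₅ } ∪ { x₁, x₃ }
  { x₁, x₄, x₅ }  = { x₄, x₅ } ∪ { x₁ }
  { x₂, x₃, x₅ }  = { x₂, x₅ } ∪ { x₃ }
  — 32 sets.
Iteration 5: no new sets; the family is a σ-algebra.

Therefore σ(𝒢) = { {  }, { x₁ }, { x₂ }, { x₃ }, { x₄ }, { x₅ }, { x₁, x₂ }, { x₁, x₃ }, { x₁, x₄ }, { x₁, x₅ }, { x₂, x₃ }, { x₂, x₄ }, { x₂, x₅ }, { x₃, x₄ }, { x₃, x₅ }, { x₄, x₅ }, { x₁, x₂, x₃ }, { x₁, x₂, x₄ }, { x₁, x₂, x₅ }, { x₁, x₃, x₄ }, { x₁, x₃, x₅ }, { x₁, x₄, x₅ }, { x₂, x₃, x₄ }, { x₂, x₃, x₅ }, { x₂, x₄, x₅ }, { x₃, x₄, x₅ }, { x₁, x₂, x₃, x₄ }, { x₁, x₂, x₃, x₅ }, { x₁, x₂, x₄, x₅ }, { x₁, x₃, x₄, x₅ }, { x₂, x₃, x₄, x₅ }, Ω } (|σ(𝒢)| = 32).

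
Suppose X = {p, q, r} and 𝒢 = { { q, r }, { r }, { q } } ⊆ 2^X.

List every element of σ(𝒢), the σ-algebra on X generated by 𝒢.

|σ(𝒢)| = 8.  σ(𝒢) = { ∅, { p }, { q }, { r }, { p, q }, { p, r }, { q, r }, X }

Derivation:
Begin from { ∅, { q }, { r }, { q, r }, X } (that is, 𝒢 plus ∅ and X).
Iteration 1. New:
  { p }  = complement { q, r }
  { p, q }  = complement { r }
  { p, r }  = complement { q }
  [8 total]
Iteration 2: closed — nothing new.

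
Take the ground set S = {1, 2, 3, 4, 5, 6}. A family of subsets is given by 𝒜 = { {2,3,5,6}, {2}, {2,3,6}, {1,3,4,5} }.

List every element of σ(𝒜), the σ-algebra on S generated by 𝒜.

Answer: σ(𝒜) = { {}, {2}, {3}, {5}, {6}, {1,4}, {2,3}, {2,5}, {2,6}, {3,5}, {3,6}, {5,6}, {1,2,4}, {1,3,4}, {1,4,5}, {1,4,6}, {2,3,5}, {2,3,6}, {2,5,6}, {3,5,6}, {1,2,3,4}, {1,2,4,5}, {1,2,4,6}, {1,3,4,5}, {1,3,4,6}, {1,4,5,6}, {2,3,5,6}, {1,2,3,4,5}, {1,2,3,4,6}, {1,2,4,5,6}, {1,3,4,5,6}, S }

Working:
Start: 𝒜 ∪ {∅, S} = { {}, {2}, {2,3,6}, {1,3,4,5}, {2,3,5,6}, S }.
Step 1 (5 new):
  {1,4}  = complement {2,3,5,6}
  {2,6}  = complement {1,3,4,5}
  {1,4,5}  = complement {2,3,6}
  {1,2,3,4,5}  = {1,3,4,5} ∪ {2}
  {1,3,4,5,6}  = complement {2}
  — 11 sets.
Step 2: +6 →
  {6}  = complement {1,2,3,4,5}
  {1,2,4}  = {2} ∪ {1,4}
  {1,2,4,5}  = {1,4,5} ∪ {2}
  {1,2,4,6}  = {2,6} ∪ {1,4}
  {1,2,3,4,6}  = {2,3,6} ∪ {1,4}
  {1,2,4,5,6}  = {1,4,5} ∪ {2,6}
  — 17 sets.
Step 3 (7 new):
  {3}  = complement {1,2,4,5,6}
  {5}  = complement {1,2,3,4,6}
  {3,5}  = complement {1,2,4,6}
  {3,6}  = complement {1,2,4,5}
  {1,4,6}  = {1,4} ∪ {6}
  {3,5,6}  = complement {1,2,4}
  {1,4,5,6}  = {1,4,5} ∪ {6}
  — 24 sets.
Step 4: 8 new —
  {2,3}  = complement {1,4,5,6}
  {2,5}  = {2} ∪ {5}
  {5,6}  = {6} ∪ {5}
  {1,3,4}  = {3} ∪ {1,4}
  {2,3,5}  = complement {1,4,6}
  {2,5,6}  = {2,6} ∪ {5}
  {1,2,3,4}  = {1,2,4} ∪ {3}
  {1,3,4,6}  = {1,4,6} ∪ {3}
  — 32 sets.
Step 5 adds nothing — fixpoint reached.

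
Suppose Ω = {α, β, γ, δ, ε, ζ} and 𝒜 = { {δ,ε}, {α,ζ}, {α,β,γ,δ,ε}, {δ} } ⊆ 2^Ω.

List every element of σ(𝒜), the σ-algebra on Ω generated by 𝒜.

Start: 𝒜 ∪ {∅, Ω} = { {}, {δ}, {α,ζ}, {δ,ε}, {α,β,γ,δ,ε}, Ω }.
Iteration 1 adds 6:
  {ζ}  = ᶜ of {α,β,γ,δ,ε}
  {α,δ,ζ}  = {α,ζ} ∪ {δ}
  {α,β,γ,ζ}  = ᶜ of {δ,ε}
  {α,δ,ε,ζ}  = {δ,ε} ∪ {α,ζ}
  {β,γ,δ,ε}  = ᶜ of {α,ζ}
  {α,β,γ,ε,ζ}  = ᶜ of {δ}
  (now 12)
Iteration 2: +6 →
  {β,γ}  = ᶜ of {α,δ,ε,ζ}
  {δ,ζ}  = {ζ} ∪ {δ}
  {β,γ,ε}  = ᶜ of {α,δ,ζ}
  {δ,ε,ζ}  = {ζ} ∪ {δ,ε}
  {α,β,γ,δ,ζ}  = {α,δ,ζ} ∪ {α,β,γ,ζ}
  {β,γ,δ,ε,ζ}  = {β,γ,δ,ε} ∪ {ζ}
  (now 18)
Iteration 3. New:
  {α}  = ᶜ of {β,γ,δ,ε,ζ}
  {ε}  = ᶜ of {α,β,γ,δ,ζ}
  {α,β,γ}  = ᶜ of {δ,ε,ζ}
  {β,γ,δ}  = {β,γ} ∪ {δ}
  {β,γ,ζ}  = {β,γ} ∪ {ζ}
  {α,β,γ,ε}  = ᶜ of {δ,ζ}
  {β,γ,δ,ζ}  = {β,γ} ∪ {δ,ζ}
  {β,γ,ε,ζ}  = {β,γ,ε} ∪ {ζ}
  (now 26)
Iteration 4: 6 new —
  {α,δ}  = ᶜ of {β,γ,ε,ζ}
  {α,ε}  = ᶜ of {β,γ,δ,ζ}
  {ε,ζ}  = {ζ} ∪ {ε}
  {α,δ,ε}  = ᶜ of {β,γ,ζ}
  {α,ε,ζ}  = ᶜ of {β,γ,δ}
  {α,β,γ,δ}  = {α,β,γ} ∪ {β,γ,δ}
  (now 32)
Iteration 5: stable.

σ(𝒜) = { {}, {α}, {δ}, {ε}, {ζ}, {α,δ}, {α,ε}, {α,ζ}, {β,γ}, {δ,ε}, {δ,ζ}, {ε,ζ}, {α,β,γ}, {α,δ,ε}, {α,δ,ζ}, {α,ε,ζ}, {β,γ,δ}, {β,γ,ε}, {β,γ,ζ}, {δ,ε,ζ}, {α,β,γ,δ}, {α,β,γ,ε}, {α,β,γ,ζ}, {α,δ,ε,ζ}, {β,γ,δ,ε}, {β,γ,δ,ζ}, {β,γ,ε,ζ}, {α,β,γ,δ,ε}, {α,β,γ,δ,ζ}, {α,β,γ,ε,ζ}, {β,γ,δ,ε,ζ}, Ω }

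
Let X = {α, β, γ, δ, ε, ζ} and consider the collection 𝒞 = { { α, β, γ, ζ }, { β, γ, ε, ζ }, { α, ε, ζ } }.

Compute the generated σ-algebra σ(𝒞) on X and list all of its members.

Begin from { {}, { α, ε, ζ }, { α, β, γ, ζ }, { β, γ, ε, ζ }, X } (that is, 𝒞 plus ∅ and X).
Iteration 1: +4 →
  { α, δ }  = { β, γ, ε, ζ }ᶜ
  { δ, ε }  = { α, β, γ, ζ }ᶜ
  { β, γ, δ }  = { α, ε, ζ }ᶜ
  { α, β, γ, ε, ζ }  = { α, ε, ζ } ∪ { α, β, γ, ζ }
Iteration 2: +7 →
  { δ }  = { α, β, γ, ε, ζ }ᶜ
  { α, δ, ε }  = { δ, ε } ∪ { α, δ }
  { α, β, γ, δ }  = { β, γ, δ } ∪ { α, δ }
  { α, δ, ε, ζ }  = { δ, ε } ∪ { α, ε, ζ }
  { β, γ, δ, ε }  = { β, γ, δ } ∪ { δ, ε }
  { α, β, γ, δ, ζ }  = { β, γ, δ } ∪ { α, β, γ, ζ }
  { β, γ, δ, ε, ζ }  = { β, γ, δ } ∪ { β, γ, ε, ζ }
Iteration 3 (7 new):
  { α }  = { β, γ, δ, ε, ζ }ᶜ
  { ε }  = { α, β, γ, δ, ζ }ᶜ
  { α, ζ }  = { β, γ, δ, ε }ᶜ
  { β, γ }  = { α, δ, ε, ζ }ᶜ
  { ε, ζ }  = { α, β, γ, δ }ᶜ
  { β, γ, ζ }  = { α, δ, ε }ᶜ
  { α, β, γ, δ, ε }  = { δ, ε } ∪ { α, β, γ, δ }
Iteration 4: +7 →
  { ζ }  = { α, β, γ, δ, ε }ᶜ
  { α, ε }  = { α } ∪ { ε }
  { α, β, γ }  = { α } ∪ { β, γ }
  { α, δ, ζ }  = { α, ζ } ∪ { α, δ }
  { β, γ, ε }  = { ε } ∪ { β, γ }
  { δ, ε, ζ }  = { ε, ζ } ∪ { δ, ε }
  { β, γ, δ, ζ }  = { β, γ, δ } ∪ { β, γ, ζ }
Iteration 5: +2 →
  { δ, ζ }  = { ζ } ∪ { δ }
  { α, β, γ, ε }  = { α, β, γ } ∪ { ε }
After Iteration 6 the family is unchanged; done.

Therefore σ(𝒞) = { {}, { α }, { δ }, { ε }, { ζ }, { α, δ }, { α, ε }, { α, ζ }, { β, γ }, { δ, ε }, { δ, ζ }, { ε, ζ }, { α, β, γ }, { α, δ, ε }, { α, δ, ζ }, { α, ε, ζ }, { β, γ, δ }, { β, γ, ε }, { β, γ, ζ }, { δ, ε, ζ }, { α, β, γ, δ }, { α, β, γ, ε }, { α, β, γ, ζ }, { α, δ, ε, ζ }, { β, γ, δ, ε }, { β, γ, δ, ζ }, { β, γ, ε, ζ }, { α, β, γ, δ, ε }, { α, β, γ, δ, ζ }, { α, β, γ, ε, ζ }, { β, γ, δ, ε, ζ }, X } (|σ(𝒞)| = 32).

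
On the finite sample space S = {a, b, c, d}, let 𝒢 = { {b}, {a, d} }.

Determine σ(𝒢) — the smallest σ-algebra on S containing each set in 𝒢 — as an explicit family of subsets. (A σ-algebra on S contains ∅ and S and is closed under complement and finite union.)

Begin from { {}, {b}, {a, d}, S } (that is, 𝒢 plus ∅ and S).
Iteration 1. New:
  {b, c}  = ᶜ of {a, d}
  {a, b, d}  = {b} ∪ {a, d}
  {a, c, d}  = ᶜ of {b}
  (now 7)
Iteration 2: 1 new —
  {c}  = ᶜ of {a, b, d}
  (now 8)
Iteration 3: already closed under ᶜ and ∪.

Therefore σ(𝒢) = { {}, {b}, {c}, {a, d}, {b, c}, {a, b, d}, {a, c, d}, S } (|σ(𝒢)| = 8).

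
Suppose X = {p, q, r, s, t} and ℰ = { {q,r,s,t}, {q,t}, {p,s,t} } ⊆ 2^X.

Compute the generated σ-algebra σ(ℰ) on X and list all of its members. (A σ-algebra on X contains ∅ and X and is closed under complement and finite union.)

|σ(ℰ)| = 32.  σ(ℰ) = { ∅, {p}, {q}, {r}, {s}, {t}, {p,q}, {p,r}, {p,s}, {p,t}, {q,r}, {q,s}, {q,t}, {r,s}, {r,t}, {s,t}, {p,q,r}, {p,q,s}, {p,q,t}, {p,r,s}, {p,r,t}, {p,s,t}, {q,r,s}, {q,r,t}, {q,s,t}, {r,s,t}, {p,q,r,s}, {p,q,r,t}, {p,q,s,t}, {p,r,s,t}, {q,r,s,t}, X }

Trace:
Start: ℰ ∪ {∅, X} = { ∅, {q,t}, {p,s,t}, {q,r,s,t}, X }.
Iteration 1 adds 4:
  {p}  = complement {q,r,s,t}
  {q,r}  = complement {p,s,t}
  {p,r,s}  = complement {q,t}
  {p,q,s,t}  = {p,s,t} ∪ {q,t}
  (now 9)
Iteration 2. New:
  {r}  = complement {p,q,s,t}
  {p,q,r}  = {q,r} ∪ {p}
  {p,q,t}  = {q,t} ∪ {p}
  {q,r,t}  = {q,t} ∪ {q,r}
  {p,q,r,s}  = {p,r,s} ∪ {q,r}
  {p,r,s,t}  = {p,s,t} ∪ {p,r,s}
  (now 15)
Iteration 3. New:
  {q}  = complement {p,r,s,t}
  {t}  = complement {p,q,r,s}
  {p,r}  = {r} ∪ {p}
  {p,s}  = complement {q,r,t}
  {r,s}  = complement {p,q,t}
  {s,t}  = complement {p,q,r}
  {p,q,r,t}  = {r} ∪ {p,q,t}
  (now 22)
Iteration 4: 9 new —
  {s}  = complement {p,q,r,t}
  {p,q}  = {q} ∪ {p}
  {p,t}  = {t} ∪ {p}
  {r,t}  = {t} ∪ {r}
  {p,q,s}  = {q} ∪ {p,s}
  {p,r,t}  = {p,r} ∪ {t}
  {q,r,s}  = {r,s} ∪ {q}
  {q,s,t}  = complement {p,r}
  {r,s,t}  = {r,s} ∪ {s,t}
  (now 31)
Iteration 5 (1 new):
  {q,s}  = complement {p,r,t}
  (now 32)
After Iteration 6 the family is unchanged; done.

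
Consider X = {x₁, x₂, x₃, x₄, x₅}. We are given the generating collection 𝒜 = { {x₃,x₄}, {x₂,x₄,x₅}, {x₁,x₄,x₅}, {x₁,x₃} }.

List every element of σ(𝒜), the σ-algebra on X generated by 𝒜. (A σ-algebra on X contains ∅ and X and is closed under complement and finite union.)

Begin from { ∅, {x₁,x₃}, {x₃,x₄}, {x₁,x₄,x₅}, {x₂,x₄,x₅}, X } (that is, 𝒜 plus ∅ and X).
Iteration 1 adds 6:
  {x₂,x₃}  = X∖{x₁,x₄,x₅}
  {x₁,x₂,x₅}  = X∖{x₃,x₄}
  {x₁,x₃,x₄}  = {x₃,x₄} ∪ {x₁,x₃}
  {x₁,x₂,x₄,x₅}  = {x₁,x₄,x₅} ∪ {x₂,x₄,x₅}
  {x₁,x₃,x₄,x₅}  = {x₁,x₄,x₅} ∪ {x₃,x₄}
  {x₂,x₃,x₄,x₅}  = {x₃,x₄} ∪ {x₂,x₄,x₅}
Iteration 2. New:
  {x₁}  = X∖{x₂,x₃,x₄,x₅}
  {x₂}  = X∖{x₁,x₃,x₄,x₅}
  {x₃}  = X∖{x₁,x₂,x₄,x₅}
  {x₂,x₅}  = X∖{x₁,x₃,x₄}
  {x₁,x₂,x₃}  = {x₂,x₃} ∪ {x₁,x₃}
  {x₂,x₃,x₄}  = {x₃,x₄} ∪ {x₂,x₃}
  {x₁,x₂,x₃,x₄}  = {x₁,x₃,x₄} ∪ {x₂,x₃}
  {x₁,x₂,x₃,x₅}  = {x₁,x₂,x₅} ∪ {x₂,x₃}
Iteration 3: +6 →
  {x₄}  = X∖{x₁,x₂,x₃,x₅}
  {x₅}  = X∖{x₁,x₂,x₃,x₄}
  {x₁,x₂}  = {x₂} ∪ {x₁}
  {x₁,x₅}  = X∖{x₂,x₃,x₄}
  {x₄,x₅}  = X∖{x₁,x₂,x₃}
  {x₂,x₃,x₅}  = {x₂,x₅} ∪ {x₃}
Iteration 4: +6 →
  {x₁,x₄}  = X∖{x₂,x₃,x₅}
  {x₂,x₄}  = {x₂} ∪ {x₄}
  {x₃,x₅}  = {x₅} ∪ {x₃}
  {x₁,x₂,x₄}  = {x₁,x₂} ∪ {x₄}
  {x₁,x₃,x₅}  = {x₅} ∪ {x₁,x₃}
  {x₃,x₄,x₅}  = X∖{x₁,x₂}
Iteration 5: stable.

Therefore σ(𝒜) = { ∅, {x₁}, {x₂}, {x₃}, {x₄}, {x₅}, {x₁,x₂}, {x₁,x₃}, {x₁,x₄}, {x₁,x₅}, {x₂,x₃}, {x₂,x₄}, {x₂,x₅}, {x₃,x₄}, {x₃,x₅}, {x₄,x₅}, {x₁,x₂,x₃}, {x₁,x₂,x₄}, {x₁,x₂,x₅}, {x₁,x₃,x₄}, {x₁,x₃,x₅}, {x₁,x₄,x₅}, {x₂,x₃,x₄}, {x₂,x₃,x₅}, {x₂,x₄,x₅}, {x₃,x₄,x₅}, {x₁,x₂,x₃,x₄}, {x₁,x₂,x₃,x₅}, {x₁,x₂,x₄,x₅}, {x₁,x₃,x₄,x₅}, {x₂,x₃,x₄,x₅}, X } (|σ(𝒜)| = 32).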